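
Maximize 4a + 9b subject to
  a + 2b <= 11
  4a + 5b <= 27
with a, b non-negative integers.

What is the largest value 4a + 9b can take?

45

(a,b)=(0,5) is feasible, giving 45.
(a,b)=(1,4) is feasible, giving 40.
(a,b)=(0,4) is feasible, giving 36.
No feasible integer point exceeds 45.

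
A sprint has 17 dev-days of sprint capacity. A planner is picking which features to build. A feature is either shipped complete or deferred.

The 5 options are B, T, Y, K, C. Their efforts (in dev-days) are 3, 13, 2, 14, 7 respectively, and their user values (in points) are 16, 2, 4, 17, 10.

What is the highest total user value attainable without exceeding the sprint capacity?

33

This is an integer program with binary decision variables.
Allowing fractional choices, the relaxed optimum would be about 36.1, but features are indivisible.
B + Y + C: effort 3 + 2 + 7 = 12 ≤ 17, user value 16 + 4 + 10 = 30.
B + C: effort 3 + 7 = 10 ≤ 17, user value 16 + 10 = 26.
B + K: effort 3 + 14 = 17 ≤ 17, user value 16 + 17 = 33.
Best is B and K with total user value 33.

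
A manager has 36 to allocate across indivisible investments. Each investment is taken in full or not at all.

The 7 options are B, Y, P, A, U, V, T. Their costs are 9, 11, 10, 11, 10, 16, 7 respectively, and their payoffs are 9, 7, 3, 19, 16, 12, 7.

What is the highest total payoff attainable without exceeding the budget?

44

A + U + T: cost 11 + 10 + 7 = 28 ≤ 36, payoff 19 + 16 + 7 = 42.
B + A + U: cost 9 + 11 + 10 = 30 ≤ 36, payoff 9 + 19 + 16 = 44.
Best is B, A, and U with total payoff 44.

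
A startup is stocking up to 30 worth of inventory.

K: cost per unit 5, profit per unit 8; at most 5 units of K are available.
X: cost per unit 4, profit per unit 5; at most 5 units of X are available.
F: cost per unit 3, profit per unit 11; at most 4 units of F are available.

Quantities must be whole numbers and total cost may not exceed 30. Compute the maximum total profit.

70

3×K and 4×F: cost 27 ≤ 30, profit 3·8 + 4·11 = 68.
2×K, 2×X, and 4×F: cost 30 ≤ 30, profit 2·8 + 2·5 + 4·11 = 70.
Best is 70.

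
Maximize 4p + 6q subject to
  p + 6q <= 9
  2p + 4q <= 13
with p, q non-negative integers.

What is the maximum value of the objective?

24

Relaxing integrality, the LP optimum is 26.00 at (p,q) = (6.5, 0), which is not an integer point.
(p,q)=(6,0): 1·6+6·0=6≤9, 2·6+4·0=12≤13, objective 24.
(p,q)=(5,0): 1·5+6·0=5≤9, 2·5+4·0=10≤13, objective 20.
The best lattice point is (6,0), giving 24.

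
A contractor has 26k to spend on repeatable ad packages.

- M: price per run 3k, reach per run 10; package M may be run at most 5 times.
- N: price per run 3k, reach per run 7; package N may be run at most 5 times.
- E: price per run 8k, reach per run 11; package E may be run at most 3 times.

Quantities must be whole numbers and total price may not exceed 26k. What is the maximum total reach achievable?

Take 5×M and 3×N: price 24 ≤ 26, reach 5·10 + 3·7 = 71.
M has the best ratio (10/3) and is taken to its limit of 5; remaining capacity is filled optimally with the others.

71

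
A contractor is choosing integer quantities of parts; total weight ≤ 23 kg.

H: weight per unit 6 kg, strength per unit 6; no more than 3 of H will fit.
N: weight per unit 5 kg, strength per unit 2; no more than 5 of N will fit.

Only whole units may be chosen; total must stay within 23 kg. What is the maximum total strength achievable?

This is a bounded integer knapsack.
Take 3×H and 1×N: weight 23 ≤ 23, strength 3·6 + 1·2 = 20.
H has the best ratio (6/6) and is taken to its limit of 3; remaining capacity is filled optimally with the others.

20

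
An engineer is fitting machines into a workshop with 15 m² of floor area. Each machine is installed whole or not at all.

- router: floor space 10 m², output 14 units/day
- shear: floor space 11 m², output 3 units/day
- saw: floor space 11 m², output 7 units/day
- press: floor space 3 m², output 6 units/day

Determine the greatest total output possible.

20

Treat it as a binary knapsack problem.
router + press: floor space 10 + 3 = 13 ≤ 15, output 14 + 6 = 20.
router: floor space 10 ≤ 15, output 14.
Best is router and press with total output 20.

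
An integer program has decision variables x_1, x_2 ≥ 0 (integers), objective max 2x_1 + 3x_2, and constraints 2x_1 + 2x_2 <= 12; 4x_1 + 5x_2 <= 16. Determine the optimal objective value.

The continuous relaxation peaks at (0, 3.2) with value 9.60; rounding to a feasible lattice point costs some objective.
(x_1,x_2)=(0,3): 2·0+2·3=6≤12, 4·0+5·3=15≤16, objective 9.
(x_1,x_2)=(1,2): 2·1+2·2=6≤12, 4·1+5·2=14≤16, objective 8.
(x_1,x_2)=(0,2): 2·0+2·2=4≤12, 4·0+5·2=10≤16, objective 6.
The best lattice point is (0,3), giving 9.

9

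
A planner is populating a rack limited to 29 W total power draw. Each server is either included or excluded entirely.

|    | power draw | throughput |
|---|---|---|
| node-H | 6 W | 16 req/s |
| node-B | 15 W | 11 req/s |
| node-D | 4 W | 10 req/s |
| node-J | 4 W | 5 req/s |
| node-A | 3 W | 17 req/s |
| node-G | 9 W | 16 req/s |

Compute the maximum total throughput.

This is a 0-1 knapsack instance.
Allowing fractional choices, the relaxed optimum would be about 66.2, but servers are indivisible.
node-H + node-J + node-A + node-G: power draw 6 + 4 + 3 + 9 = 22 ≤ 29, throughput 16 + 5 + 17 + 16 = 54.
node-H + node-D + node-A + node-G: power draw 6 + 4 + 3 + 9 = 22 ≤ 29, throughput 16 + 10 + 17 + 16 = 59.
node-H + node-D + node-J + node-A + node-G: power draw 6 + 4 + 4 + 3 + 9 = 26 ≤ 29, throughput 16 + 10 + 5 + 17 + 16 = 64.
Best is node-H, node-D, node-J, node-A, and node-G with total throughput 64.

64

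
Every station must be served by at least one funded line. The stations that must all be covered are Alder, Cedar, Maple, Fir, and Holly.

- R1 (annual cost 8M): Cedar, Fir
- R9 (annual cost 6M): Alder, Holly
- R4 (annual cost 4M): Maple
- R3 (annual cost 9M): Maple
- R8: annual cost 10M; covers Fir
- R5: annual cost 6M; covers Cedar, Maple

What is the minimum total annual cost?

18

This is an integer covering problem.
The greedy cost-per-new-station heuristic would pick R9, R5, and R1 for 20, but a cheaper cover exists.
Choose R1, R9, and R4: together they cover Alder, Cedar, Maple, Fir, Holly — every station.
Total annual cost: 8 + 6 + 4 = 18.
No cover costs less than 18.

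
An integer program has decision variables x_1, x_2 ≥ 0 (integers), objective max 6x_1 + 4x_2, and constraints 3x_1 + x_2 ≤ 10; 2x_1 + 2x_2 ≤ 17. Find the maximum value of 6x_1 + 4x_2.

The continuous relaxation peaks at (0.75, 7.75) with value 35.50; rounding to a feasible lattice point costs some objective.
(x_1,x_2)=(1,7): 3·1+1·7=10≤10, 2·1+2·7=16≤17, objective 34.
(x_1,x_2)=(0,8): 3·0+1·8=8≤10, 2·0+2·8=16≤17, objective 32.
Maximum is 34 at (x_1,x_2)=(1,7).

34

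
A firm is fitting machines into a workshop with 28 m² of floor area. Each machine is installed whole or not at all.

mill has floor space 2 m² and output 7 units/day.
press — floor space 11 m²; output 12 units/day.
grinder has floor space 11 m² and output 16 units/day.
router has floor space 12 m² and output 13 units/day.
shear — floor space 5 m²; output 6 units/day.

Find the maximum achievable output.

mill + press + grinder: floor space 2 + 11 + 11 = 24 ≤ 28, output 7 + 12 + 16 = 35.
mill + grinder + router: floor space 2 + 11 + 12 = 25 ≤ 28, output 7 + 16 + 13 = 36.
grinder + router + shear: floor space 11 + 12 + 5 = 28 ≤ 28, output 16 + 13 + 6 = 35.
Best is mill, grinder, and router with total output 36.

36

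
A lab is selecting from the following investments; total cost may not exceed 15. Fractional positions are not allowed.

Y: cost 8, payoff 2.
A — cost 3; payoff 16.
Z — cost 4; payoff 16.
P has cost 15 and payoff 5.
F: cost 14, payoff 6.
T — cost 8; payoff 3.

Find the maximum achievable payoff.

This is an integer program with binary decision variables.
Take A, Z, and T: cost 3 + 4 + 8 = 15 ≤ 15, payoff 16 + 16 + 3 = 35.
No other feasible combination does better.

35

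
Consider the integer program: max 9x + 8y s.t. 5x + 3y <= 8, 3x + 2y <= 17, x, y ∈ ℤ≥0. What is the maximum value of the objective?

The continuous relaxation peaks at (0, 2.67) with value 21.33; rounding to a feasible lattice point costs some objective.
(x,y)=(1,1): 5·1+3·1=8≤8, 3·1+2·1=5≤17, objective 17.
(x,y)=(0,2): 5·0+3·2=6≤8, 3·0+2·2=4≤17, objective 16.
(x,y)=(1,0): 5·1+3·0=5≤8, 3·1+2·0=3≤17, objective 9.
No feasible integer point exceeds 17.

17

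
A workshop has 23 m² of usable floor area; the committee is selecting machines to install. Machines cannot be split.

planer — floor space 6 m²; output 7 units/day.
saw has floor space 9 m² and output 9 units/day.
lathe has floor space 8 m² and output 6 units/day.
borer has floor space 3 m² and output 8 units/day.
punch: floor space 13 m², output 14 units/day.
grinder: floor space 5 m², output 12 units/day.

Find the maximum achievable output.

planer + saw + borer + grinder: floor space 6 + 9 + 3 + 5 = 23 ≤ 23, output 7 + 9 + 8 + 12 = 36.
planer + lathe + borer + grinder: floor space 6 + 8 + 3 + 5 = 22 ≤ 23, output 7 + 6 + 8 + 12 = 33.
borer + punch + grinder: floor space 3 + 13 + 5 = 21 ≤ 23, output 8 + 14 + 12 = 34.
Best is planer, saw, borer, and grinder with total output 36.

36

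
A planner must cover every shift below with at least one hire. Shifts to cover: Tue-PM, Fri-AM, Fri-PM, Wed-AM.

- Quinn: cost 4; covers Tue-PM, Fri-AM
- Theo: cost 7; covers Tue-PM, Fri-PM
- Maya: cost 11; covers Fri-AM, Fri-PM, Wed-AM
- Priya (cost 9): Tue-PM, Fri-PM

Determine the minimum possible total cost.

15

Choose Quinn and Maya: together they cover Tue-PM, Fri-AM, Fri-PM, Wed-AM — every shift.
Total cost: 4 + 11 = 15.
No cover costs less than 15.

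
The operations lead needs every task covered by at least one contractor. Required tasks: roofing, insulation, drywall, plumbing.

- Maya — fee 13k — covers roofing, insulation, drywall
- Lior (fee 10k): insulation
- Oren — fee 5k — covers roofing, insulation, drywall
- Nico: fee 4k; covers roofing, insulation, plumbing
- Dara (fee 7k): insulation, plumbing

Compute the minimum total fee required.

Choose Oren and Nico: together they cover roofing, insulation, drywall, plumbing — every task.
Total fee: 5 + 4 = 9.
No cover costs less than 9.

9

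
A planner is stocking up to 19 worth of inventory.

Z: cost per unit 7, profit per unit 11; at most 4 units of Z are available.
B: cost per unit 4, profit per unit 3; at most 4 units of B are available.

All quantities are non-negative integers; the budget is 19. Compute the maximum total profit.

25

This is a bounded integer knapsack.
Z has the best ratio (11/7); taking only Z gives at most 2×11 = 22 (stopped by the cost limit).
Mixing does better — 2×Z and 1×B: cost 18 ≤ 19, profit 2·11 + 1·3 = 25.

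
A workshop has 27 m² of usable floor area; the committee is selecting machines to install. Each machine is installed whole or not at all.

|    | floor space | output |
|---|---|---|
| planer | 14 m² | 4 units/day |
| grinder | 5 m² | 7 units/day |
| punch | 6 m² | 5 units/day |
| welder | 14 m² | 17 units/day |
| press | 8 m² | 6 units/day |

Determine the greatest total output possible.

Allowing fractional choices, the relaxed optimum would be about 30.5, but machines are indivisible.
grinder + welder: floor space 5 + 14 = 19 ≤ 27, output 7 + 17 = 24.
grinder + welder + press: floor space 5 + 14 + 8 = 27 ≤ 27, output 7 + 17 + 6 = 30.
grinder + punch + welder: floor space 5 + 6 + 14 = 25 ≤ 27, output 7 + 5 + 17 = 29.
Best is grinder, welder, and press with total output 30.

30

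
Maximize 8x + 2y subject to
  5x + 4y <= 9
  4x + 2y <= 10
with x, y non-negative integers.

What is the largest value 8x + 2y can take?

10

(x,y)=(1,1) is feasible, giving 10.
(x,y)=(1,0) is feasible, giving 8.
(x,y)=(0,2) is feasible, giving 4.
No feasible integer point exceeds 10.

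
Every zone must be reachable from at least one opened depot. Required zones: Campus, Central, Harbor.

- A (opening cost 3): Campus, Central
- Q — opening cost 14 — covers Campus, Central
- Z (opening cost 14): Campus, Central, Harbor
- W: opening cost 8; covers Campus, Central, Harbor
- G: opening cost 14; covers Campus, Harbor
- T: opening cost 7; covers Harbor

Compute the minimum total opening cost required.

This is a weighted set-cover instance.
W alone covers Campus, Central, Harbor — every zone.
Total opening cost: 8.

8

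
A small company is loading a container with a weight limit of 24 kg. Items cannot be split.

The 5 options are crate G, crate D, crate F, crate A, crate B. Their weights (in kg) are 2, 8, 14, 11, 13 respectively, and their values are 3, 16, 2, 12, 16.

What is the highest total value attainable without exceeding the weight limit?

Treat it as a binary knapsack problem.
Take crate G, crate D, and crate B: weight 2 + 8 + 13 = 23 ≤ 24, value 3 + 16 + 16 = 35.
No other feasible combination does better.

35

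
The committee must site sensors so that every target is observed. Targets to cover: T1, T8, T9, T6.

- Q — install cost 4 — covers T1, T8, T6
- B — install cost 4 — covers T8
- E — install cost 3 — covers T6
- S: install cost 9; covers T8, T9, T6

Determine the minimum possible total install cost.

This is an integer covering problem.
Choose Q and S: together they cover T1, T8, T9, T6 — every target.
Total install cost: 4 + 9 = 13.
No cover costs less than 13.

13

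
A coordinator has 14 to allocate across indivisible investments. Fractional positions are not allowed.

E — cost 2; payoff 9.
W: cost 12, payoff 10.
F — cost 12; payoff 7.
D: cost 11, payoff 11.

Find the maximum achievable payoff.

20

Allowing fractional choices, the relaxed optimum would be about 20.8, but investments are indivisible.
E + W: cost 2 + 12 = 14 ≤ 14, payoff 9 + 10 = 19.
E + D: cost 2 + 11 = 13 ≤ 14, payoff 9 + 11 = 20.
Best is E and D with total payoff 20.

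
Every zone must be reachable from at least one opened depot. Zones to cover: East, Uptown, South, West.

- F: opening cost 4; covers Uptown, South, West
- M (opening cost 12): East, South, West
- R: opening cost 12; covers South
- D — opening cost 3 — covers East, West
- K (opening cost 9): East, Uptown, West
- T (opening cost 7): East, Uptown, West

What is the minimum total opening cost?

7

Choose F and D: together they cover East, Uptown, South, West — every zone.
Total opening cost: 4 + 3 = 7.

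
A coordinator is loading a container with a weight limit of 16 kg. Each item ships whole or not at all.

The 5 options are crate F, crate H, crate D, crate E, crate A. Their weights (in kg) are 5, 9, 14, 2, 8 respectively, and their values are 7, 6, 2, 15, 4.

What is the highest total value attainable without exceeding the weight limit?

28

This is a 0-1 knapsack instance.
Take crate F, crate H, and crate E: weight 5 + 9 + 2 = 16 ≤ 16, value 7 + 6 + 15 = 28.
No other feasible combination does better.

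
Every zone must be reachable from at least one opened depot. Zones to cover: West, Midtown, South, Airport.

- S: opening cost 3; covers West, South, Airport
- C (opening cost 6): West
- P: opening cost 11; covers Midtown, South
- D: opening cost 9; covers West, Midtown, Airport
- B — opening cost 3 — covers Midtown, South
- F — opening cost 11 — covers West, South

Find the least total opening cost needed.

Choose S and B: together they cover West, Midtown, South, Airport — every zone.
Total opening cost: 3 + 3 = 6.
No cover costs less than 6.

6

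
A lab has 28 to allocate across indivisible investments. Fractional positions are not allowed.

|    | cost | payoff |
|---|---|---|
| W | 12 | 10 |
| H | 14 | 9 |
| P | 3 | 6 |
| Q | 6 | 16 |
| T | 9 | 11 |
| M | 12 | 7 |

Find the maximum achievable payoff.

37

Take W, Q, and T: cost 12 + 6 + 9 = 27 ≤ 28, payoff 10 + 16 + 11 = 37.
No other feasible combination does better.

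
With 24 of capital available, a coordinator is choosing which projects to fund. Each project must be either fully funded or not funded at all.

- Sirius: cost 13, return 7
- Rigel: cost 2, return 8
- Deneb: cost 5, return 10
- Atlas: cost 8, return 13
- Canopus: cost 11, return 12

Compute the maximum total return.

35

Deneb + Atlas + Canopus: cost 5 + 8 + 11 = 24 ≤ 24, return 10 + 13 + 12 = 35.
Rigel + Deneb + Atlas: cost 2 + 5 + 8 = 15 ≤ 24, return 8 + 10 + 13 = 31.
Rigel + Atlas + Canopus: cost 2 + 8 + 11 = 21 ≤ 24, return 8 + 13 + 12 = 33.
Best is Deneb, Atlas, and Canopus with total return 35.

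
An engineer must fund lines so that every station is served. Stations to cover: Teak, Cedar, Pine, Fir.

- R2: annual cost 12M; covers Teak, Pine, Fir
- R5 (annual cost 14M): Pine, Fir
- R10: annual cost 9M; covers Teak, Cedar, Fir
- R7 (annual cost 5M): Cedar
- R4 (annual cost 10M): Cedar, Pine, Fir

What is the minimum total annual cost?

17

This is an integer covering problem.
The greedy cost-per-new-station heuristic would pick R10 and R4 for 19, but a cheaper cover exists.
Choose R2 and R7: together they cover Teak, Cedar, Pine, Fir — every station.
Total annual cost: 12 + 5 = 17.
No cover costs less than 17.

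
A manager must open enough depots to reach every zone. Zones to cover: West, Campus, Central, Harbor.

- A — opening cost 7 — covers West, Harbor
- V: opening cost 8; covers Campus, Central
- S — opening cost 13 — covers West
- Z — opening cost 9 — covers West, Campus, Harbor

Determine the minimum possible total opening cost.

This is an integer covering problem.
The greedy cost-per-new-zone heuristic would pick Z and V for 17, but a cheaper cover exists.
Choose A and V: together they cover West, Campus, Central, Harbor — every zone.
Total opening cost: 7 + 8 = 15.
No cover costs less than 15.

15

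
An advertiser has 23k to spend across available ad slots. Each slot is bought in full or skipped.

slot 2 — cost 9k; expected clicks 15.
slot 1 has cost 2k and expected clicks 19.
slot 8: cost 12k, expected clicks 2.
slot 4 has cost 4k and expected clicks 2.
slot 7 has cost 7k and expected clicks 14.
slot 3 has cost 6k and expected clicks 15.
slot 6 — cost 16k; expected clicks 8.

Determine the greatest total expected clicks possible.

Allowing fractional choices, the relaxed optimum would be about 61.3, but ad slots are indivisible.
slot 1 + slot 4 + slot 7 + slot 3: cost 2 + 4 + 7 + 6 = 19 ≤ 23, expected clicks 19 + 2 + 14 + 15 = 50.
slot 2 + slot 1 + slot 4 + slot 3: cost 9 + 2 + 4 + 6 = 21 ≤ 23, expected clicks 15 + 19 + 2 + 15 = 51.
slot 2 + slot 1 + slot 4 + slot 7: cost 9 + 2 + 4 + 7 = 22 ≤ 23, expected clicks 15 + 19 + 2 + 14 = 50.
Best is slot 2, slot 1, slot 4, and slot 3 with total expected clicks 51.

51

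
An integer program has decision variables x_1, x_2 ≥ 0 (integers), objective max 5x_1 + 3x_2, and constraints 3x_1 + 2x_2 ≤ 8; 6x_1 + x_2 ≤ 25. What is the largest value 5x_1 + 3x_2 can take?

13

Relaxing integrality, the LP optimum is 13.33 at (x_1,x_2) = (2.67, 0), which is not an integer point.
(x_1,x_2)=(2,1): 3·2+2·1=8≤8, 6·2+1·1=13≤25, objective 13.
(x_1,x_2)=(1,2): 3·1+2·2=7≤8, 6·1+1·2=8≤25, objective 11.
(x_1,x_2)=(2,0): 3·2+2·0=6≤8, 6·2+1·0=12≤25, objective 10.
The best lattice point is (2,1), giving 13.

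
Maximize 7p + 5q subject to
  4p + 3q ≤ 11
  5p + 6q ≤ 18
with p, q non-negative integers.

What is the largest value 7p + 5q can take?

19

Relaxing integrality, the LP optimum is 19.25 at (p,q) = (2.75, 0), which is not an integer point.
(p,q)=(2,1): 4·2+3·1=11≤11, 5·2+6·1=16≤18, objective 19.
(p,q)=(1,2): 4·1+3·2=10≤11, 5·1+6·2=17≤18, objective 17.
(p,q)=(2,0): 4·2+3·0=8≤11, 5·2+6·0=10≤18, objective 14.
(p,q)=(1,1): 4·1+3·1=7≤11, 5·1+6·1=11≤18, objective 12.
The best lattice point is (2,1), giving 19.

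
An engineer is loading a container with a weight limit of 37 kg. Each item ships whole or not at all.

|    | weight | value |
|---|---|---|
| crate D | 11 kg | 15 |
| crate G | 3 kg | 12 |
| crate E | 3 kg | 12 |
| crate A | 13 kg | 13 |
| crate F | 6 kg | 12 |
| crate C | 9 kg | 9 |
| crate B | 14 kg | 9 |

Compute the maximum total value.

64

crate D + crate G + crate E + crate F + crate C: weight 11 + 3 + 3 + 6 + 9 = 32 ≤ 37, value 15 + 12 + 12 + 12 + 9 = 60.
crate D + crate G + crate E + crate A + crate F: weight 11 + 3 + 3 + 13 + 6 = 36 ≤ 37, value 15 + 12 + 12 + 13 + 12 = 64.
crate D + crate G + crate E + crate F + crate B: weight 11 + 3 + 3 + 6 + 14 = 37 ≤ 37, value 15 + 12 + 12 + 12 + 9 = 60.
Best is crate D, crate G, crate E, crate A, and crate F with total value 64.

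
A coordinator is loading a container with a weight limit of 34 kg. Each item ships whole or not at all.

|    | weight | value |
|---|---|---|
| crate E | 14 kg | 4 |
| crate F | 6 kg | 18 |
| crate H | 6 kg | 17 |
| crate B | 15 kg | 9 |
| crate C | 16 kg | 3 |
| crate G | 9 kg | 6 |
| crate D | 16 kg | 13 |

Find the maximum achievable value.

48

Allowing fractional choices, the relaxed optimum would be about 52.0, but items are indivisible.
crate F + crate H + crate G: weight 6 + 6 + 9 = 21 ≤ 34, value 18 + 17 + 6 = 41.
crate F + crate H + crate B: weight 6 + 6 + 15 = 27 ≤ 34, value 18 + 17 + 9 = 44.
crate F + crate H + crate D: weight 6 + 6 + 16 = 28 ≤ 34, value 18 + 17 + 13 = 48.
Best is crate F, crate H, and crate D with total value 48.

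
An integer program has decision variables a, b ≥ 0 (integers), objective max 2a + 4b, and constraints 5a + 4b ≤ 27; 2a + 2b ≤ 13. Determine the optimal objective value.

(a,b)=(0,6) is feasible, giving 24.
(a,b)=(1,5) is feasible, giving 22.
(a,b)=(0,5) is feasible, giving 20.
The best lattice point is (0,6), giving 24.

24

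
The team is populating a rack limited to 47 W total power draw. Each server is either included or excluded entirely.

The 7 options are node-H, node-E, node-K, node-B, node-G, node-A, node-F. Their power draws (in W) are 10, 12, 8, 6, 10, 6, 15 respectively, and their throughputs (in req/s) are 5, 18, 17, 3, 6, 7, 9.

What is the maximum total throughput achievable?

Allowing fractional choices, the relaxed optimum would be about 54.6, but servers are indivisible.
node-H + node-E + node-K + node-G + node-A: power draw 10 + 12 + 8 + 10 + 6 = 46 ≤ 47, throughput 5 + 18 + 17 + 6 + 7 = 53.
node-E + node-K + node-B + node-A + node-F: power draw 12 + 8 + 6 + 6 + 15 = 47 ≤ 47, throughput 18 + 17 + 3 + 7 + 9 = 54.
node-E + node-K + node-A + node-F: power draw 12 + 8 + 6 + 15 = 41 ≤ 47, throughput 18 + 17 + 7 + 9 = 51.
Best is node-E, node-K, node-B, node-A, and node-F with total throughput 54.

54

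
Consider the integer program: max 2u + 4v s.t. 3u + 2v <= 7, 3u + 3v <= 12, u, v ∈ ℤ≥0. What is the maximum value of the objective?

Relaxing integrality, the LP optimum is 14.00 at (u,v) = (0, 3.5), which is not an integer point.
(u,v)=(0,3): 3·0+2·3=6≤7, 3·0+3·3=9≤12, objective 12.
(u,v)=(1,2): 3·1+2·2=7≤7, 3·1+3·2=9≤12, objective 10.
No feasible integer point exceeds 12.

12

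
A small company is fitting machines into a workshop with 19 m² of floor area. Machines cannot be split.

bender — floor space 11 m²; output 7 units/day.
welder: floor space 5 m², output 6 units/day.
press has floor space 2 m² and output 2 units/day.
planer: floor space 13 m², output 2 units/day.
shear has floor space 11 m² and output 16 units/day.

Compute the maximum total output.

24

press + shear: floor space 2 + 11 = 13 ≤ 19, output 2 + 16 = 18.
welder + shear: floor space 5 + 11 = 16 ≤ 19, output 6 + 16 = 22.
welder + press + shear: floor space 5 + 2 + 11 = 18 ≤ 19, output 6 + 2 + 16 = 24.
Best is welder, press, and shear with total output 24.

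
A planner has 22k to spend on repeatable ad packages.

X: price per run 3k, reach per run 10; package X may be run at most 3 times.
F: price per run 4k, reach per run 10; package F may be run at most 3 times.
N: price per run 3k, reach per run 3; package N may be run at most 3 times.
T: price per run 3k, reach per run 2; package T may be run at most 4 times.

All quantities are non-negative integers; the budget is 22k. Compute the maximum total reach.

This is a bounded integer knapsack.
3×X and 3×F: price 21 ≤ 22, reach 3·10 + 3·10 = 60.
2×X, 3×F, and 1×N: price 21 ≤ 22, reach 2·10 + 3·10 + 1·3 = 53.
Best is 60.

60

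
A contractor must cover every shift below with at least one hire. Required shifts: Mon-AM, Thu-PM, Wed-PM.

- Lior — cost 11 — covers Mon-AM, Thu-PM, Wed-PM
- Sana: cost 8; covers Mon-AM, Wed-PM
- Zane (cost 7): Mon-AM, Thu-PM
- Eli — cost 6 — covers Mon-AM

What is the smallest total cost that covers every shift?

11

The greedy cost-per-new-shift heuristic would pick Zane and Sana for 15, but a cheaper cover exists.
Lior alone covers Mon-AM, Thu-PM, Wed-PM — every shift.
Total cost: 11.
No cover costs less than 11.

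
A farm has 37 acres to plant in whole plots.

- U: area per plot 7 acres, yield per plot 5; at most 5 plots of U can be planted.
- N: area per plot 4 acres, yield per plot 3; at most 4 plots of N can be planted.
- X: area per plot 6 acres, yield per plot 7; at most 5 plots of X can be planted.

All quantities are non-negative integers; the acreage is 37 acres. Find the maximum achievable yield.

40

Take 1×U and 5×X: area 37 ≤ 37, yield 1·5 + 5·7 = 40.
X has the best ratio (7/6) and is taken to its limit of 5; remaining capacity is filled optimally with the others.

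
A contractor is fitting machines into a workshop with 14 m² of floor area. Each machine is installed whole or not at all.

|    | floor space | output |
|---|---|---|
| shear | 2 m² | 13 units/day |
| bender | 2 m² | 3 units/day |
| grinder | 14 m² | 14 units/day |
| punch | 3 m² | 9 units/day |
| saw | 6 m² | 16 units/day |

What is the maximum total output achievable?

Allowing fractional choices, the relaxed optimum would be about 42.0, but machines are indivisible.
shear + bender + punch + saw: floor space 2 + 2 + 3 + 6 = 13 ≤ 14, output 13 + 3 + 9 + 16 = 41.
shear + punch + saw: floor space 2 + 3 + 6 = 11 ≤ 14, output 13 + 9 + 16 = 38.
Best is shear, bender, punch, and saw with total output 41.

41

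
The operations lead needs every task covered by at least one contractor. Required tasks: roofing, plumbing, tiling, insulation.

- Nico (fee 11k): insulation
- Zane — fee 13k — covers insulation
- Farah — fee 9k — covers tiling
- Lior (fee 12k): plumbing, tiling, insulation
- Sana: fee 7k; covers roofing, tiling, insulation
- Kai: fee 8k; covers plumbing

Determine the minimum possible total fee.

15

Choose Sana and Kai: together they cover roofing, plumbing, tiling, insulation — every task.
Total fee: 7 + 8 = 15.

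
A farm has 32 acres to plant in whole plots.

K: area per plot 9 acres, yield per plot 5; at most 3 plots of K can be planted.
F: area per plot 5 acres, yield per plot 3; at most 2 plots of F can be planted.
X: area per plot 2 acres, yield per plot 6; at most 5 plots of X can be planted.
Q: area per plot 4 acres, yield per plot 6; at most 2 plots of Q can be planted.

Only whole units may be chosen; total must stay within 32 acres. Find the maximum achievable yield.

50

1×K, 1×F, 5×X, and 2×Q: area 32 ≤ 32, yield 1·5 + 1·3 + 5·6 + 2·6 = 50.
2×F, 5×X, and 2×Q: area 28 ≤ 32, yield 2·3 + 5·6 + 2·6 = 48.
Best is 50.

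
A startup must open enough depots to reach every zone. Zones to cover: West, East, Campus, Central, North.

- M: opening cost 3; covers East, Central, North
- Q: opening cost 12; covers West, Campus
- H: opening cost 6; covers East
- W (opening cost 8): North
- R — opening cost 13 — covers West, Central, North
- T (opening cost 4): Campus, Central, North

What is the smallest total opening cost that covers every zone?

Choose M and Q: together they cover West, East, Campus, Central, North — every zone.
Total opening cost: 3 + 12 = 15.

15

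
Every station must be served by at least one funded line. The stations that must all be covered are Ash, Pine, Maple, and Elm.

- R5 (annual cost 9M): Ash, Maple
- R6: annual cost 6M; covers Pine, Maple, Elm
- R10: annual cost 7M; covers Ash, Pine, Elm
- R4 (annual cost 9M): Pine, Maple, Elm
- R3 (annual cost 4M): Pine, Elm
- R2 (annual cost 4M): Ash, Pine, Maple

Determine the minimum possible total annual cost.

8

Choose R3 and R2: together they cover Ash, Pine, Maple, Elm — every station.
Total annual cost: 4 + 4 = 8.
No cover costs less than 8.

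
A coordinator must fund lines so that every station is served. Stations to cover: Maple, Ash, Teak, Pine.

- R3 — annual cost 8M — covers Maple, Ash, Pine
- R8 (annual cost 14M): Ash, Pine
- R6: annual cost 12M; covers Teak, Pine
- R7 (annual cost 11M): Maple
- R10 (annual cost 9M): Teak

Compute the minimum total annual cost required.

Choose R3 and R10: together they cover Maple, Ash, Teak, Pine — every station.
Total annual cost: 8 + 9 = 17.
No cover costs less than 17.

17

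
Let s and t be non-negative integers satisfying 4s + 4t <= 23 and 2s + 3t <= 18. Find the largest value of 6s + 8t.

The continuous relaxation peaks at (0, 5.75) with value 46.00; rounding to a feasible lattice point costs some objective.
(s,t)=(0,5): 4·0+4·5=20≤23, 2·0+3·5=15≤18, objective 40.
(s,t)=(1,4): 4·1+4·4=20≤23, 2·1+3·4=14≤18, objective 38.
(s,t)=(0,4): 4·0+4·4=16≤23, 2·0+3·4=12≤18, objective 32.
The best lattice point is (0,5), giving 40.

40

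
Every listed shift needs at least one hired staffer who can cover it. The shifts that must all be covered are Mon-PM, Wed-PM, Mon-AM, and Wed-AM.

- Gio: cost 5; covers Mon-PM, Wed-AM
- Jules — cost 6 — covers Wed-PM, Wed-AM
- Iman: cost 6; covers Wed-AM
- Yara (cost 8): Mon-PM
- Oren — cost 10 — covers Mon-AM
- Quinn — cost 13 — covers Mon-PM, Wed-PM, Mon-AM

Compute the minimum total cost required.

This is a weighted set-cover instance.
The greedy cost-per-new-shift heuristic would pick Gio, Jules, and Oren for 21, but a cheaper cover exists.
Choose Gio and Quinn: together they cover Mon-PM, Wed-PM, Mon-AM, Wed-AM — every shift.
Total cost: 5 + 13 = 18.
No cover costs less than 18.

18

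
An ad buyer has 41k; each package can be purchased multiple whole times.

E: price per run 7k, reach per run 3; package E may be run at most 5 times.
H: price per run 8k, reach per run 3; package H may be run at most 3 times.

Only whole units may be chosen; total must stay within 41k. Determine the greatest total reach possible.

E has the best ratio (3/7); taking only E gives at most 5×3 = 15 (stopped by the price limit).
Optimal: 2×E and 3×H: price 38 ≤ 41, reach 2·3 + 3·3 = 15.

15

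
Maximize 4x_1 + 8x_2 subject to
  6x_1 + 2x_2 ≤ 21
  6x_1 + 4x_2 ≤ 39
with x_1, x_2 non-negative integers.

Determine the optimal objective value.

The continuous relaxation peaks at (0, 9.75) with value 78.00; rounding to a feasible lattice point costs some objective.
(x_1,x_2)=(0,9): 6·0+2·9=18≤21, 6·0+4·9=36≤39, objective 72.
(x_1,x_2)=(0,8): 6·0+2·8=16≤21, 6·0+4·8=32≤39, objective 64.
Maximum is 72 at (x_1,x_2)=(0,9).

72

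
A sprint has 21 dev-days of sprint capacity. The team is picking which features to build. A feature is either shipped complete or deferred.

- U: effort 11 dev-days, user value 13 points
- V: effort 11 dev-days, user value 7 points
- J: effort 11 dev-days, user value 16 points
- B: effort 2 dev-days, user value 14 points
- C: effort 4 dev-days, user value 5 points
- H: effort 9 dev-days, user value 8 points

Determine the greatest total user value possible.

35

J + B + C: effort 11 + 2 + 4 = 17 ≤ 21, user value 16 + 14 + 5 = 35.
U + B + C: effort 11 + 2 + 4 = 17 ≤ 21, user value 13 + 14 + 5 = 32.
J + B: effort 11 + 2 = 13 ≤ 21, user value 16 + 14 = 30.
Best is J, B, and C with total user value 35.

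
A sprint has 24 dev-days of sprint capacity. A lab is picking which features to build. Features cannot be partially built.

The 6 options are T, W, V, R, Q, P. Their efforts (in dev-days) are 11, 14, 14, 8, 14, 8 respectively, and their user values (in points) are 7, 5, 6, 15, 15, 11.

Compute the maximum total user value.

30

This is a 0-1 knapsack instance.
R + Q: effort 8 + 14 = 22 ≤ 24, user value 15 + 15 = 30.
Q + P: effort 14 + 8 = 22 ≤ 24, user value 15 + 11 = 26.
R + P: effort 8 + 8 = 16 ≤ 24, user value 15 + 11 = 26.
Best is R and Q with total user value 30.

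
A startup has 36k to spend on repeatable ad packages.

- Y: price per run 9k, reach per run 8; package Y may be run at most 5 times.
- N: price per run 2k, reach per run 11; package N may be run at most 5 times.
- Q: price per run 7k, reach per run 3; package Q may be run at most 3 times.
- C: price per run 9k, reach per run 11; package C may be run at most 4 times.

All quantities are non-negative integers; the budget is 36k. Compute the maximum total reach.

4×N and 3×C: price 35 ≤ 36, reach 4·11 + 3·11 = 77.
5×N, 1×Q, and 2×C: price 35 ≤ 36, reach 5·11 + 1·3 + 2·11 = 80.
Best is 80.

80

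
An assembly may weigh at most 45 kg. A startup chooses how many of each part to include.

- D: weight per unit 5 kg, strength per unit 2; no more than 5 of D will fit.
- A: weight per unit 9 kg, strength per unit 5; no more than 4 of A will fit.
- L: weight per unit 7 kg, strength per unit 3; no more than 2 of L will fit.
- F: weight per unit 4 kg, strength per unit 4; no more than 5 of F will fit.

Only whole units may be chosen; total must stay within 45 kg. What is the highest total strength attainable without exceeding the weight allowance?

F has the best ratio (4/4); taking only F gives at most 5×4 = 20 (stopped by the supply cap of 5).
Mixing does better — 2×A, 1×L, and 5×F: weight 45 ≤ 45, strength 2·5 + 1·3 + 5·4 = 33.

33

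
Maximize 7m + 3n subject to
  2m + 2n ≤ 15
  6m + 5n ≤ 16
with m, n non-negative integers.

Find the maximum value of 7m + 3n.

(m,n)=(2,0) is feasible, giving 14.
(m,n)=(1,1) is feasible, giving 10.
(m,n)=(1,0) is feasible, giving 7.
The best lattice point is (2,0), giving 14.

14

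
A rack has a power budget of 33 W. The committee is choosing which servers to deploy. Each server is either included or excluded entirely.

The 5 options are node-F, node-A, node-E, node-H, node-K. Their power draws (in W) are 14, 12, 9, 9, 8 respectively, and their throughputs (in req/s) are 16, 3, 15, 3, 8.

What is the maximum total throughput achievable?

39

node-F + node-E + node-K: power draw 14 + 9 + 8 = 31 ≤ 33, throughput 16 + 15 + 8 = 39.
node-F + node-E + node-H: power draw 14 + 9 + 9 = 32 ≤ 33, throughput 16 + 15 + 3 = 34.
Best is node-F, node-E, and node-K with total throughput 39.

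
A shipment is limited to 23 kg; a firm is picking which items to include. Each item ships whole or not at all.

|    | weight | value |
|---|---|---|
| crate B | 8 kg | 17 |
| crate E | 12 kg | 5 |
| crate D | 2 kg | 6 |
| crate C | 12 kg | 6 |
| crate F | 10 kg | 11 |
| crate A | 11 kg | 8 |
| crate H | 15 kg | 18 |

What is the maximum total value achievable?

Allowing fractional choices, the relaxed optimum would be about 38.6, but items are indivisible.
crate B + crate D + crate F: weight 8 + 2 + 10 = 20 ≤ 23, value 17 + 6 + 11 = 34.
crate B + crate H: weight 8 + 15 = 23 ≤ 23, value 17 + 18 = 35.
Best is crate B and crate H with total value 35.

35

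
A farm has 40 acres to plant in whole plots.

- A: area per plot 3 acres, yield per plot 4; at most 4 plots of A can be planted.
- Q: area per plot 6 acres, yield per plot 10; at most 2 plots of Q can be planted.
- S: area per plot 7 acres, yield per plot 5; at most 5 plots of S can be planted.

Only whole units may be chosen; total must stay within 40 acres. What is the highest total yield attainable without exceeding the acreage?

4×A, 2×Q, and 2×S: area 38 ≤ 40, yield 4·4 + 2·10 + 2·5 = 46.
2×A, 2×Q, and 3×S: area 39 ≤ 40, yield 2·4 + 2·10 + 3·5 = 43.
Best is 46.

46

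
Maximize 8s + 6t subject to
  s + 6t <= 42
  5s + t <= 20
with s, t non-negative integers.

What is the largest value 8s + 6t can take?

Relaxing integrality, the LP optimum is 60.83 at (s,t) = (2.69, 6.55), which is not an integer point.
(s,t)=(3,5): 1·3+6·5=33≤42, 5·3+1·5=20≤20, objective 54.
(s,t)=(2,6): 1·2+6·6=38≤42, 5·2+1·6=16≤20, objective 52.
The best lattice point is (3,5), giving 54.

54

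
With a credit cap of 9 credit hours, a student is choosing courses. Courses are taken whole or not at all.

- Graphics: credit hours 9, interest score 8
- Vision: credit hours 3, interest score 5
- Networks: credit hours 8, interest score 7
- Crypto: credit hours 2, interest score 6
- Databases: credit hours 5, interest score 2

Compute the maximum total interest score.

11

Treat it as a binary knapsack problem.
Allowing fractional choices, the relaxed optimum would be about 14.6, but courses are indivisible.
Vision + Crypto: credit hours 3 + 2 = 5 ≤ 9, interest score 5 + 6 = 11.
Crypto + Databases: credit hours 2 + 5 = 7 ≤ 9, interest score 6 + 2 = 8.
Graphics: credit hours 9 ≤ 9, interest score 8.
Best is Vision and Crypto with total interest score 11.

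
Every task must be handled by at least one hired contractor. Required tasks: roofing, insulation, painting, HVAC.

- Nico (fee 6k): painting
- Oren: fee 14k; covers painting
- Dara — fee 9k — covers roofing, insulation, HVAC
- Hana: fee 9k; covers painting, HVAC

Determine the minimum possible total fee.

Choose Nico and Dara: together they cover roofing, insulation, painting, HVAC — every task.
Total fee: 6 + 9 = 15.
No cover costs less than 15.

15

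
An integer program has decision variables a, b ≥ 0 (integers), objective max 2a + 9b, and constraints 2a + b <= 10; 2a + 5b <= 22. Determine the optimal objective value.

(a,b)=(1,4) is feasible, giving 38.
(a,b)=(0,4) is feasible, giving 36.
(a,b)=(2,3) is feasible, giving 31.
(a,b)=(1,3) is feasible, giving 29.
No feasible integer point exceeds 38.

38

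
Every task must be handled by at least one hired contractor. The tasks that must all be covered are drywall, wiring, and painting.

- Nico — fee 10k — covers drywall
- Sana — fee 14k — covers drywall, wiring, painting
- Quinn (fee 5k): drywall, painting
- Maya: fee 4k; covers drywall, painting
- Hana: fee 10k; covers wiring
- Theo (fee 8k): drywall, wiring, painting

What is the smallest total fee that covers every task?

Theo alone covers drywall, wiring, painting — every task.
Total fee: 8.

8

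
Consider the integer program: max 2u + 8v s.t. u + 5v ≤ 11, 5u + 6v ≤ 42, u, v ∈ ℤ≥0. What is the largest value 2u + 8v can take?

20

(u,v)=(6,1): 1·6+5·1=11≤11, 5·6+6·1=36≤42, objective 20.
(u,v)=(5,1): 1·5+5·1=10≤11, 5·5+6·1=31≤42, objective 18.
(u,v)=(8,0): 1·8+5·0=8≤11, 5·8+6·0=40≤42, objective 16.
Maximum is 20 at (u,v)=(6,1).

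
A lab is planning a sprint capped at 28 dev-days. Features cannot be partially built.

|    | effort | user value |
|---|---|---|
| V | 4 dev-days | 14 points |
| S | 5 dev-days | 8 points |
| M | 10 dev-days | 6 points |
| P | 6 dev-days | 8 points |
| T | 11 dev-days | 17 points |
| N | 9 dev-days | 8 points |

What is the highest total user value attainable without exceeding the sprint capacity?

Treat it as a binary knapsack problem.
V + S + T: effort 4 + 5 + 11 = 20 ≤ 28, user value 14 + 8 + 17 = 39.
V + P + T: effort 4 + 6 + 11 = 21 ≤ 28, user value 14 + 8 + 17 = 39.
V + S + P + T: effort 4 + 5 + 6 + 11 = 26 ≤ 28, user value 14 + 8 + 8 + 17 = 47.
Best is V, S, P, and T with total user value 47.

47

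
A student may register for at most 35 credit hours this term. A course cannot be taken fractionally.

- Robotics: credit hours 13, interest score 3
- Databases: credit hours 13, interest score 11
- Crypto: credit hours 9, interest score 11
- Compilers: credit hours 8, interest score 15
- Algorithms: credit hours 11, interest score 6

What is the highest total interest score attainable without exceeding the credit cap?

37

Databases + Crypto + Compilers: credit hours 13 + 9 + 8 = 30 ≤ 35, interest score 11 + 11 + 15 = 37.
Crypto + Compilers + Algorithms: credit hours 9 + 8 + 11 = 28 ≤ 35, interest score 11 + 15 + 6 = 32.
Databases + Compilers + Algorithms: credit hours 13 + 8 + 11 = 32 ≤ 35, interest score 11 + 15 + 6 = 32.
Best is Databases, Crypto, and Compilers with total interest score 37.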